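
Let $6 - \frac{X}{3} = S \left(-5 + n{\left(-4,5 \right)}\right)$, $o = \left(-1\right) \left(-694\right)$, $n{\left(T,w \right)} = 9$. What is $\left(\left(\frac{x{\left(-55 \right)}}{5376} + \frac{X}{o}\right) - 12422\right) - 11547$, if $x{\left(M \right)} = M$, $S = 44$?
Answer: $- \frac{44714888333}{1865472} \approx -23970.0$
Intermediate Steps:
$o = 694$
$X = -510$ ($X = 18 - 3 \cdot 44 \left(-5 + 9\right) = 18 - 3 \cdot 44 \cdot 4 = 18 - 528 = -510$)
$\left(\left(\frac{x{\left(-55 \right)}}{5376} + \frac{X}{o}\right) - 12422\right) - 11547 = \left(\left(- \frac{55}{5376} - \frac{510}{694}\right) - 12422\right) - 11547 = \left(\left(\left(-55\right) \frac{1}{5376} - \frac{255}{347}\right) - 12422\right) - 11547 = \left(\left(- \frac{55}{5376} - \frac{255}{347}\right) - 12422\right) - 11547 = \left(- \frac{1389965}{1865472} - 12422\right) - 11547 = - \frac{23174283149}{1865472} - 11547 = - \frac{44714888333}{1865472}$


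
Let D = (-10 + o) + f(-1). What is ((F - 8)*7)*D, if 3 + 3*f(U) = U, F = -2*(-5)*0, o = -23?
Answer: 5768/3 ≈ 1922.7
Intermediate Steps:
F = 0 (F = 10*0 = 0)
f(U) = -1 + U/3
D = -103/3 (D = (-10 - 23) + (-1 + (⅓)*(-1)) = -33 + (-1 - ⅓) = -33 - 4/3 = -103/3 ≈ -34.333)
((F - 8)*7)*D = ((0 - 8)*7)*(-103/3) = -8*7*(-103/3) = -56*(-103/3) = 5768/3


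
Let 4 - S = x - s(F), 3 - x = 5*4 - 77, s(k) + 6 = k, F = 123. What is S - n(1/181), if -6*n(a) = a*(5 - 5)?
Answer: 61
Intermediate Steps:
n(a) = 0 (n(a) = -a*(5 - 5)/6 = -a*0/6 = -⅙*0 = 0)
s(k) = -6 + k
x = 60 (x = 3 - (5*4 - 77) = 3 - (20 - 77) = 3 - 1*(-57) = 3 + 57 = 60)
S = 61 (S = 4 - (60 - (-6 + 123)) = 4 - (60 - 1*117) = 4 - (60 - 117) = 4 - 1*(-57) = 4 + 57 = 61)
S - n(1/181) = 61 - 1*0 = 61 + 0 = 61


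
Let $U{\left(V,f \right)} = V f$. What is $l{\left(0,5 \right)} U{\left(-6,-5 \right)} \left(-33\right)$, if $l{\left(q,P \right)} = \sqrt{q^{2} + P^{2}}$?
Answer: $-4950$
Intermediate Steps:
$l{\left(q,P \right)} = \sqrt{P^{2} + q^{2}}$
$l{\left(0,5 \right)} U{\left(-6,-5 \right)} \left(-33\right) = \sqrt{5^{2} + 0^{2}} \left(\left(-6\right) \left(-5\right)\right) \left(-33\right) = \sqrt{25 + 0} \cdot 30 \left(-33\right) = \sqrt{25} \cdot 30 \left(-33\right) = 5 \cdot 30 \left(-33\right) = 150 \left(-33\right) = -4950$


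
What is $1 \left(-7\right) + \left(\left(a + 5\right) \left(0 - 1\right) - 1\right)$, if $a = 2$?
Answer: $-15$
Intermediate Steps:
$1 \left(-7\right) + \left(\left(a + 5\right) \left(0 - 1\right) - 1\right) = 1 \left(-7\right) + \left(\left(2 + 5\right) \left(0 - 1\right) - 1\right) = -7 + \left(7 \left(-1\right) - 1\right) = -7 - 8 = -15$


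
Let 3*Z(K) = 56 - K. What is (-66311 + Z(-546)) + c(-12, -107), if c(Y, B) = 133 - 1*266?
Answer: -198730/3 ≈ -66243.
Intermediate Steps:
Z(K) = 56/3 - K/3 (Z(K) = (56 - K)/3 = 56/3 - K/3)
c(Y, B) = -133 (c(Y, B) = 133 - 266 = -133)
(-66311 + Z(-546)) + c(-12, -107) = (-66311 + (56/3 - ⅓*(-546))) - 133 = (-66311 + (56/3 + 182)) - 133 = (-66311 + 602/3) - 133 = -198331/3 - 133 = -198730/3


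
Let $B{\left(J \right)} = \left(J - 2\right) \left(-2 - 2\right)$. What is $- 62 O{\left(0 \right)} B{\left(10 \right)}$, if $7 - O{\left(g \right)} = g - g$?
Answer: $13888$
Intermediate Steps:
$O{\left(g \right)} = 7$ ($O{\left(g \right)} = 7 - \left(g - g\right) = 7 - 0 = 7 + 0 = 7$)
$B{\left(J \right)} = 8 - 4 J$ ($B{\left(J \right)} = \left(-2 + J\right) \left(-4\right) = 8 - 4 J$)
$- 62 O{\left(0 \right)} B{\left(10 \right)} = \left(-62\right) 7 \left(8 - 40\right) = - 434 \left(8 - 40\right) = \left(-434\right) \left(-32\right) = 13888$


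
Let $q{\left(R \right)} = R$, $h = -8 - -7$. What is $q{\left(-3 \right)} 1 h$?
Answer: $3$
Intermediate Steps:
$h = -1$ ($h = -8 + 7 = -1$)
$q{\left(-3 \right)} 1 h = \left(-3\right) 1 \left(-1\right) = \left(-3\right) \left(-1\right) = 3$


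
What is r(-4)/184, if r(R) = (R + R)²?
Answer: 8/23 ≈ 0.34783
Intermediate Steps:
r(R) = 4*R² (r(R) = (2*R)² = 4*R²)
r(-4)/184 = (4*(-4)²)/184 = (4*16)*(1/184) = 64*(1/184) = 8/23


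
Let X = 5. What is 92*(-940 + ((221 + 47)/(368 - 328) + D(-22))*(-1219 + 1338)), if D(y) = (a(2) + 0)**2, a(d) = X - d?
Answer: 427018/5 ≈ 85404.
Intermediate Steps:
a(d) = 5 - d
D(y) = 9 (D(y) = ((5 - 1*2) + 0)**2 = ((5 - 2) + 0)**2 = (3 + 0)**2 = 3**2 = 9)
92*(-940 + ((221 + 47)/(368 - 328) + D(-22))*(-1219 + 1338)) = 92*(-940 + ((221 + 47)/(368 - 328) + 9)*(-1219 + 1338)) = 92*(-940 + (268/40 + 9)*119) = 92*(-940 + (268*(1/40) + 9)*119) = 92*(-940 + (67/10 + 9)*119) = 92*(-940 + (157/10)*119) = 92*(-940 + 18683/10) = 92*(9283/10) = 427018/5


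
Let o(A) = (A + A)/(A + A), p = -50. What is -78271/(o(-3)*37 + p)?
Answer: 78271/13 ≈ 6020.8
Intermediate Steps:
o(A) = 1 (o(A) = (2*A)/((2*A)) = (2*A)*(1/(2*A)) = 1)
-78271/(o(-3)*37 + p) = -78271/(1*37 - 50) = -78271/(37 - 50) = -78271/(-13) = -78271*(-1/13) = 78271/13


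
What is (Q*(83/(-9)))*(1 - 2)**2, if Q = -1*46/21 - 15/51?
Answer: 73621/3213 ≈ 22.913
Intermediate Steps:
Q = -887/357 (Q = -46*1/21 - 15*1/51 = -46/21 - 5/17 = -887/357 ≈ -2.4846)
(Q*(83/(-9)))*(1 - 2)**2 = (-73621/(357*(-9)))*(1 - 2)**2 = -73621*(-1)/(357*9)*(-1)**2 = -887/357*(-83/9)*1 = (73621/3213)*1 = 73621/3213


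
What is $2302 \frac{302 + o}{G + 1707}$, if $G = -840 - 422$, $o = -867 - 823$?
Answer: $- \frac{3195176}{445} \approx -7180.2$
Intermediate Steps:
$o = -1690$
$G = -1262$
$2302 \frac{302 + o}{G + 1707} = 2302 \frac{302 - 1690}{-1262 + 1707} = 2302 \left(- \frac{1388}{445}\right) = - \frac{3195176}{445}$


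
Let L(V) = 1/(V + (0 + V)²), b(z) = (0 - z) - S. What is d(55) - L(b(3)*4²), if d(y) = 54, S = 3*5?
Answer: 4463423/82656 ≈ 54.000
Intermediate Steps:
S = 15
b(z) = -15 - z (b(z) = (0 - z) - 1*15 = -z - 15 = -15 - z)
L(V) = 1/(V + V²)
d(55) - L(b(3)*4²) = 54 - 1/(((-15 - 1*3)*4²)*(1 + (-15 - 1*3)*4²)) = 54 - 1/(((-15 - 3)*16)*(1 + (-15 - 3)*16)) = 54 - 1/(((-18*16))*(1 - 18*16)) = 54 - 1/((-288)*(1 - 288)) = 54 - (-1)/(288*(-287)) = 54 - (-1)*(-1)/(288*287) = 54 - 1*1/82656 = 54 - 1/82656 = 4463423/82656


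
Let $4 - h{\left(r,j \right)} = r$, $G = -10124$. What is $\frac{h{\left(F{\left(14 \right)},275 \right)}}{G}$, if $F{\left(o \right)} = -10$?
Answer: $- \frac{7}{5062} \approx -0.0013829$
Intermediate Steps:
$h{\left(r,j \right)} = 4 - r$
$\frac{h{\left(F{\left(14 \right)},275 \right)}}{G} = \frac{4 - -10}{-10124} = \left(4 + 10\right) \left(- \frac{1}{10124}\right) = 14 \left(- \frac{1}{10124}\right) = - \frac{7}{5062}$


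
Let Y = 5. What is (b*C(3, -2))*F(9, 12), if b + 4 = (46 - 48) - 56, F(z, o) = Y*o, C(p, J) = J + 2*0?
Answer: 7440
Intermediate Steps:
C(p, J) = J (C(p, J) = J + 0 = J)
F(z, o) = 5*o
b = -62 (b = -4 + ((46 - 48) - 56) = -4 + (-2 - 56) = -4 - 58 = -62)
(b*C(3, -2))*F(9, 12) = (-62*(-2))*(5*12) = 124*60 = 7440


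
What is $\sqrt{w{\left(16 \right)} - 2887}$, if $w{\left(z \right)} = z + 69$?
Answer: $i \sqrt{2802} \approx 52.934 i$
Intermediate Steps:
$w{\left(z \right)} = 69 + z$
$\sqrt{w{\left(16 \right)} - 2887} = \sqrt{\left(69 + 16\right) - 2887} = \sqrt{85 - 2887} = \sqrt{-2802} = i \sqrt{2802}$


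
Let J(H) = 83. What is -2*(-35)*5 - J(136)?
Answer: 267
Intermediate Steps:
-2*(-35)*5 - J(136) = -2*(-35)*5 - 1*83 = 70*5 - 83 = 350 - 83 = 267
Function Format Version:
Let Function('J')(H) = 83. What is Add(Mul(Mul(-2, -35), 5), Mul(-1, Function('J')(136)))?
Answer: 267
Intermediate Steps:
Add(Mul(Mul(-2, -35), 5), Mul(-1, Function('J')(136))) = Add(Mul(Mul(-2, -35), 5), Mul(-1, 83)) = Add(Mul(70, 5), -83) = Add(350, -83) = 267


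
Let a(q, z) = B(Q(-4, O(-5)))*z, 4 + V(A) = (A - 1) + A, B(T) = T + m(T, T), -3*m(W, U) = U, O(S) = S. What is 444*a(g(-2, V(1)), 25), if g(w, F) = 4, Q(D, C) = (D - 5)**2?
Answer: 599400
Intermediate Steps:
m(W, U) = -U/3
Q(D, C) = (-5 + D)**2
B(T) = 2*T/3 (B(T) = T - T/3 = 2*T/3)
V(A) = -5 + 2*A (V(A) = -4 + ((A - 1) + A) = -4 + ((-1 + A) + A) = -4 + (-1 + 2*A) = -5 + 2*A)
a(q, z) = 54*z (a(q, z) = (2*(-5 - 4)**2/3)*z = ((2/3)*(-9)**2)*z = ((2/3)*81)*z = 54*z)
444*a(g(-2, V(1)), 25) = 444*(54*25) = 444*1350 = 599400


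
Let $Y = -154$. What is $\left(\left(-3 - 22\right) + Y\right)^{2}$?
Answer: $32041$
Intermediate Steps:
$\left(\left(-3 - 22\right) + Y\right)^{2} = \left(\left(-3 - 22\right) - 154\right)^{2} = \left(-25 - 154\right)^{2} = \left(-179\right)^{2} = 32041$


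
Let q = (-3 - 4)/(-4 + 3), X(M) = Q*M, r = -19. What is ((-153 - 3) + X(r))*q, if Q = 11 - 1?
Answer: -2422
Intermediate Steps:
Q = 10
X(M) = 10*M
q = 7 (q = -7/(-1) = -7*(-1) = 7)
((-153 - 3) + X(r))*q = ((-153 - 3) + 10*(-19))*7 = (-156 - 190)*7 = -346*7 = -2422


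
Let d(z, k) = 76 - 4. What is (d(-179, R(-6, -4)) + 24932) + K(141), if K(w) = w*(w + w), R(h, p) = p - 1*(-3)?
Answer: 64766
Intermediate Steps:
R(h, p) = 3 + p (R(h, p) = p + 3 = 3 + p)
d(z, k) = 72
K(w) = 2*w² (K(w) = w*(2*w) = 2*w²)
(d(-179, R(-6, -4)) + 24932) + K(141) = (72 + 24932) + 2*141² = 25004 + 2*19881 = 25004 + 39762 = 64766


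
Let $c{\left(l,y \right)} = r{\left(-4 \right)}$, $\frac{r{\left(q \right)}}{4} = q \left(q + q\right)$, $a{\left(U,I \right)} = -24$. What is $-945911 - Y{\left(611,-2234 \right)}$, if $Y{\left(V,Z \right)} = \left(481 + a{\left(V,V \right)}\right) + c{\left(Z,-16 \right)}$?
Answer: $-946496$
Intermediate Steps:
$r{\left(q \right)} = 8 q^{2}$ ($r{\left(q \right)} = 4 q \left(q + q\right) = 4 q 2 q = 4 \cdot 2 q^{2} = 8 q^{2}$)
$c{\left(l,y \right)} = 128$ ($c{\left(l,y \right)} = 8 \left(-4\right)^{2} = 8 \cdot 16 = 128$)
$Y{\left(V,Z \right)} = 585$ ($Y{\left(V,Z \right)} = \left(481 - 24\right) + 128 = 457 + 128 = 585$)
$-945911 - Y{\left(611,-2234 \right)} = -945911 - 585 = -946496$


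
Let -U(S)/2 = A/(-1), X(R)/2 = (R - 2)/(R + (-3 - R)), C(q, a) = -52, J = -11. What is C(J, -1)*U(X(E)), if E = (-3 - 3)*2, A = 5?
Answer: -520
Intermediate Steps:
E = -12 (E = -6*2 = -12)
X(R) = 4/3 - 2*R/3 (X(R) = 2*((R - 2)/(R + (-3 - R))) = 2*((-2 + R)/(-3)) = 2*((-2 + R)*(-⅓)) = 2*(⅔ - R/3) = 4/3 - 2*R/3)
U(S) = 10 (U(S) = -10/(-1) = -10*(-1) = -2*(-5) = 10)
C(J, -1)*U(X(E)) = -52*10 = -520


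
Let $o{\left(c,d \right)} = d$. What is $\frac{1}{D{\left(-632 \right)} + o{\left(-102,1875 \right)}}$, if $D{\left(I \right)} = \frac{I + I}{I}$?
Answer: $\frac{1}{1877} \approx 0.00053276$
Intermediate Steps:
$D{\left(I \right)} = 2$ ($D{\left(I \right)} = \frac{2 I}{I} = 2$)
$\frac{1}{D{\left(-632 \right)} + o{\left(-102,1875 \right)}} = \frac{1}{2 + 1875} = \frac{1}{1877}$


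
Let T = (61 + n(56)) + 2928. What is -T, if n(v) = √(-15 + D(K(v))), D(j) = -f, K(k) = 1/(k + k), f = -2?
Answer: -2989 - I*√13 ≈ -2989.0 - 3.6056*I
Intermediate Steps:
K(k) = 1/(2*k)
D(j) = 2 (D(j) = -1*(-2) = 2)
n(v) = I*√13 (n(v) = √(-15 + 2) = √(-13) = I*√13)
T = 2989 + I*√13 (T = (61 + I*√13) + 2928 = 2989 + I*√13 ≈ 2989.0 + 3.6056*I)
-T = -(2989 + I*√13) = -2989 - I*√13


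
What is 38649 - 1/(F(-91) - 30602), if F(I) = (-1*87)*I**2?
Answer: 29027292802/751049 ≈ 38649.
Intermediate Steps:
F(I) = -87*I**2
38649 - 1/(F(-91) - 30602) = 38649 - 1/(-87*(-91)**2 - 30602) = 38649 - 1/(-87*8281 - 30602) = 38649 - 1/(-720447 - 30602) = 38649 - 1/(-751049) = 38649 - 1*(-1/751049) = 38649 + 1/751049 = 29027292802/751049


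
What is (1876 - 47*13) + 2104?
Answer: 3369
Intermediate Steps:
(1876 - 47*13) + 2104 = (1876 - 611) + 2104 = 1265 + 2104 = 3369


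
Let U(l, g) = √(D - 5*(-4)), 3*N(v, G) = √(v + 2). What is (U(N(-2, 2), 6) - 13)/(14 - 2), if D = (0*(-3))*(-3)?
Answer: -13/12 + √5/6 ≈ -0.71066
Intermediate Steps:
D = 0 (D = 0*(-3) = 0)
N(v, G) = √(2 + v)/3 (N(v, G) = √(v + 2)/3 = √(2 + v)/3)
U(l, g) = 2*√5 (U(l, g) = √(0 - 5*(-4)) = √(0 + 20) = √20 = 2*√5)
(U(N(-2, 2), 6) - 13)/(14 - 2) = (2*√5 - 13)/(14 - 2) = (-13 + 2*√5)/12 = (-13 + 2*√5)*(1/12) = -13/12 + √5/6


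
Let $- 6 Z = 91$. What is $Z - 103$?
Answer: $- \frac{709}{6} \approx -118.17$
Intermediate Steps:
$Z = - \frac{91}{6}$ ($Z = \left(- \frac{1}{6}\right) 91 = - \frac{91}{6} \approx -15.167$)
$Z - 103 = - \frac{91}{6} - 103 = - \frac{709}{6}$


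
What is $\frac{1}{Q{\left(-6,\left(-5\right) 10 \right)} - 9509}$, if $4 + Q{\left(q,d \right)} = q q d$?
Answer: $- \frac{1}{11313} \approx -8.8394 \cdot 10^{-5}$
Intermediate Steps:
$Q{\left(q,d \right)} = -4 + d q^{2}$ ($Q{\left(q,d \right)} = -4 + q q d = -4 + q^{2} d = -4 + d q^{2}$)
$\frac{1}{Q{\left(-6,\left(-5\right) 10 \right)} - 9509} = \frac{1}{\left(-4 + \left(-5\right) 10 \left(-6\right)^{2}\right) - 9509} = \frac{1}{\left(-4 - 1800\right) - 9509} = \frac{1}{-1804 - 9509} = \frac{1}{-11313} = - \frac{1}{11313}$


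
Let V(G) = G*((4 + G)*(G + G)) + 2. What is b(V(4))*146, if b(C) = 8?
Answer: 1168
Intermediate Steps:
V(G) = 2 + 2*G²*(4 + G) (V(G) = G*((4 + G)*(2*G)) + 2 = G*(2*G*(4 + G)) + 2 = 2*G²*(4 + G) + 2 = 2 + 2*G²*(4 + G))
b(V(4))*146 = 8*146 = 1168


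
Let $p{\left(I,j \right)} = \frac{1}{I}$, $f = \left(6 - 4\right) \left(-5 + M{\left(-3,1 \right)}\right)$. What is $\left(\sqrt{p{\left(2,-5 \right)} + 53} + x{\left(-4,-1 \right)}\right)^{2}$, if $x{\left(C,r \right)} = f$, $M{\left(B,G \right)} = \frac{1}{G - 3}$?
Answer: $\frac{\left(-22 + \sqrt{214}\right)^{2}}{4} \approx 13.584$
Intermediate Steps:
$M{\left(B,G \right)} = \frac{1}{-3 + G}$ ($M{\left(B,G \right)} = \frac{1}{G - 3} = \frac{1}{-3 + G}$)
$f = -11$ ($f = \left(6 - 4\right) \left(-5 + \frac{1}{-3 + 1}\right) = 2 \left(-5 + \frac{1}{-2}\right) = 2 \left(-5 - \frac{1}{2}\right) = 2 \left(- \frac{11}{2}\right) = -11$)
$x{\left(C,r \right)} = -11$
$\left(\sqrt{p{\left(2,-5 \right)} + 53} + x{\left(-4,-1 \right)}\right)^{2} = \left(\sqrt{\frac{1}{2} + 53} - 11\right)^{2} = \left(\sqrt{\frac{107}{2}} - 11\right)^{2} = \left(\frac{\sqrt{214}}{2} - 11\right)^{2} = \left(-11 + \frac{\sqrt{214}}{2}\right)^{2}$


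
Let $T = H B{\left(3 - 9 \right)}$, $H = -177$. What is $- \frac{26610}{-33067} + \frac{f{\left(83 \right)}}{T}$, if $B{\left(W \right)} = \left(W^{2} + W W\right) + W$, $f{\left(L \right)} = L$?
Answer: $\frac{308113459}{386288694} \approx 0.79762$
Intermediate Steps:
$B{\left(W \right)} = W + 2 W^{2}$ ($B{\left(W \right)} = \left(W^{2} + W^{2}\right) + W = 2 W^{2} + W = W + 2 W^{2}$)
$T = -11682$ ($T = - 177 \left(3 - 9\right) \left(1 + 2 \left(3 - 9\right)\right) = - 177 \left(- 6 \left(1 + 2 \left(-6\right)\right)\right) = - 177 \left(- 6 \left(1 - 12\right)\right) = - 177 \left(\left(-6\right) \left(-11\right)\right) = \left(-177\right) 66 = -11682$)
$- \frac{26610}{-33067} + \frac{f{\left(83 \right)}}{T} = - \frac{26610}{-33067} + \frac{83}{-11682} = \left(-26610\right) \left(- \frac{1}{33067}\right) + 83 \left(- \frac{1}{11682}\right) = \frac{26610}{33067} - \frac{83}{11682} = \frac{308113459}{386288694}$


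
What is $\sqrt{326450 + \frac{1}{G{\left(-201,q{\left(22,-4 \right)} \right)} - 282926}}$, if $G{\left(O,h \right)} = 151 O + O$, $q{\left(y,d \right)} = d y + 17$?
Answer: $\frac{\sqrt{32079737618888322}}{313478} \approx 571.36$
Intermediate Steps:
$q{\left(y,d \right)} = 17 + d y$
$G{\left(O,h \right)} = 152 O$
$\sqrt{326450 + \frac{1}{G{\left(-201,q{\left(22,-4 \right)} \right)} - 282926}} = \sqrt{326450 + \frac{1}{152 \left(-201\right) - 282926}} = \sqrt{326450 + \frac{1}{-30552 - 282926}} = \sqrt{326450 + \frac{1}{-313478}} = \sqrt{326450 - \frac{1}{313478}} = \sqrt{\frac{102334893099}{313478}} = \frac{\sqrt{32079737618888322}}{313478}$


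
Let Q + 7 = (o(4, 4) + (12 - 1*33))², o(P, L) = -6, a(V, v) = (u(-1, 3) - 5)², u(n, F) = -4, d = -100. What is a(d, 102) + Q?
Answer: 803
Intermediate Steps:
a(V, v) = 81 (a(V, v) = (-4 - 5)² = (-9)² = 81)
Q = 722 (Q = -7 + (-6 + (12 - 1*33))² = -7 + (-6 + (12 - 33))² = -7 + (-6 - 21)² = -7 + (-27)² = -7 + 729 = 722)
a(d, 102) + Q = 81 + 722 = 803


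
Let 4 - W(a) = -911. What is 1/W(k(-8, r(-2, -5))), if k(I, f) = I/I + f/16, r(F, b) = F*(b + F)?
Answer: 1/915 ≈ 0.0010929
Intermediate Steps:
r(F, b) = F*(F + b)
k(I, f) = 1 + f/16 (k(I, f) = 1 + f*(1/16) = 1 + f/16)
W(a) = 915 (W(a) = 4 - 1*(-911) = 4 + 911 = 915)
1/W(k(-8, r(-2, -5))) = 1/915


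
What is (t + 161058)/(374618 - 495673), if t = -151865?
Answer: -9193/121055 ≈ -0.075941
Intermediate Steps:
(t + 161058)/(374618 - 495673) = (-151865 + 161058)/(374618 - 495673) = 9193/(-121055) = 9193*(-1/121055) = -9193/121055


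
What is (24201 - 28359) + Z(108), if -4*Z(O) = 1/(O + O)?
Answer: -3592513/864 ≈ -4158.0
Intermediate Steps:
Z(O) = -1/(8*O) (Z(O) = -1/(4*(O + O)) = -1/(2*O)/4 = -1/(8*O))
(24201 - 28359) + Z(108) = (24201 - 28359) - 1/8/108 = -4158 - 1/8*1/108 = -4158 - 1/864 = -3592513/864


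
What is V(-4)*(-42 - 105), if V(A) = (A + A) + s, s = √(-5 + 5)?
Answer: 1176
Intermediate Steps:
s = 0 (s = √0 = 0)
V(A) = 2*A (V(A) = (A + A) + 0 = 2*A + 0 = 2*A)
V(-4)*(-42 - 105) = (2*(-4))*(-42 - 105) = -8*(-147) = 1176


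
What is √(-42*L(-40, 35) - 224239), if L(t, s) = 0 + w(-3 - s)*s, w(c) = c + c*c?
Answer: I*√2291059 ≈ 1513.6*I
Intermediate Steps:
w(c) = c + c²
L(t, s) = s*(-3 - s)*(-2 - s) (L(t, s) = 0 + ((-3 - s)*(1 + (-3 - s)))*s = 0 + ((-3 - s)*(-2 - s))*s = 0 + s*(-3 - s)*(-2 - s) = s*(-3 - s)*(-2 - s))
√(-42*L(-40, 35) - 224239) = √(-1470*(2 + 35)*(3 + 35) - 224239) = √(-1470*37*38 - 224239) = √(-42*49210 - 224239) = √(-2066820 - 224239) = √(-2291059) = I*√2291059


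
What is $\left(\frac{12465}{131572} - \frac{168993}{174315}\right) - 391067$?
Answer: $- \frac{2989710406164527}{7644991060} \approx -3.9107 \cdot 10^{5}$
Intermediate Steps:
$\left(\frac{12465}{131572} - \frac{168993}{174315}\right) - 391067 = \left(12465 \cdot \frac{1}{131572} - \frac{56331}{58105}\right) - 391067 = \left(\frac{12465}{131572} - \frac{56331}{58105}\right) - 391067 = - \frac{6687303507}{7644991060} - 391067 = - \frac{2989710406164527}{7644991060}$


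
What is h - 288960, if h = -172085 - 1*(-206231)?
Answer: -254814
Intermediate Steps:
h = 34146 (h = -172085 + 206231 = 34146)
h - 288960 = 34146 - 288960 = -254814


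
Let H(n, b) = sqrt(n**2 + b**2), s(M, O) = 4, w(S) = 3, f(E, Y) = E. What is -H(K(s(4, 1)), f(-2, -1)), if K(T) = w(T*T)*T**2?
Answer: -2*sqrt(577) ≈ -48.042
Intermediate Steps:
K(T) = 3*T**2
H(n, b) = sqrt(b**2 + n**2)
-H(K(s(4, 1)), f(-2, -1)) = -sqrt((-2)**2 + (3*4**2)**2) = -sqrt(4 + (3*16)**2) = -sqrt(4 + 48**2) = -sqrt(4 + 2304) = -sqrt(2308) = -2*sqrt(577)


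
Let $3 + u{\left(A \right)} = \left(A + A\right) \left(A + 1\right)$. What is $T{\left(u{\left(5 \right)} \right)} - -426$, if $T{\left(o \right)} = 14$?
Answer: $440$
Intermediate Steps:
$u{\left(A \right)} = -3 + 2 A \left(1 + A\right)$ ($u{\left(A \right)} = -3 + \left(A + A\right) \left(A + 1\right) = -3 + 2 A \left(1 + A\right)$)
$T{\left(u{\left(5 \right)} \right)} - -426 = 14 - -426 = 14 + 426 = 440$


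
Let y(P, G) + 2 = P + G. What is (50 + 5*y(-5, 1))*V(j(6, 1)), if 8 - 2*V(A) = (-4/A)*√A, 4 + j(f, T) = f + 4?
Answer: 80 + 20*√6/3 ≈ 96.330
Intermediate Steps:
j(f, T) = f (j(f, T) = -4 + (f + 4) = -4 + (4 + f) = f)
V(A) = 4 + 2/√A (V(A) = 4 - (-4/A)*√A/2 = 4 - (-2)/√A = 4 + 2/√A)
y(P, G) = -2 + G + P (y(P, G) = -2 + (P + G) = -2 + (G + P) = -2 + G + P)
(50 + 5*y(-5, 1))*V(j(6, 1)) = (50 + 5*(-2 + 1 - 5))*(4 + 2/√6) = (50 + 5*(-6))*(4 + 2*(√6/6)) = (50 - 30)*(4 + √6/3) = 20*(4 + √6/3) = 80 + 20*√6/3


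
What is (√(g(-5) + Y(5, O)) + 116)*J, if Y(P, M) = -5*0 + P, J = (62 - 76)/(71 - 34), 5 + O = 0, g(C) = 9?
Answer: -1624/37 - 14*√14/37 ≈ -45.308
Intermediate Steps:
O = -5 (O = -5 + 0 = -5)
J = -14/37 ≈ -0.37838
Y(P, M) = P (Y(P, M) = 0 + P = P)
(√(g(-5) + Y(5, O)) + 116)*J = (√(9 + 5) + 116)*(-14/37) = (√14 + 116)*(-14/37) = (116 + √14)*(-14/37) = -1624/37 - 14*√14/37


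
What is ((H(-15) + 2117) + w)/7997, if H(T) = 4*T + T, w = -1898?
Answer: 144/7997 ≈ 0.018007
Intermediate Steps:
H(T) = 5*T
((H(-15) + 2117) + w)/7997 = ((5*(-15) + 2117) - 1898)/7997 = ((-75 + 2117) - 1898)*(1/7997) = (2042 - 1898)*(1/7997) = 144*(1/7997) = 144/7997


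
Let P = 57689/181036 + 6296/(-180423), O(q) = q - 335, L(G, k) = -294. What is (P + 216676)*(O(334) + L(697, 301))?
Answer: -2087806471602826105/32663058228 ≈ -6.3919e+7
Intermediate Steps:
O(q) = -335 + q
P = 9268619791/32663058228 (P = 57689*(1/181036) + 6296*(-1/180423) = 57689/181036 - 6296/180423 = 9268619791/32663058228 ≈ 0.28376)
(P + 216676)*(O(334) + L(697, 301)) = (9268619791/32663058228 + 216676)*((-335 + 334) - 294) = 7077310073229919*(-1 - 294)/32663058228 = (7077310073229919/32663058228)*(-295) = -2087806471602826105/32663058228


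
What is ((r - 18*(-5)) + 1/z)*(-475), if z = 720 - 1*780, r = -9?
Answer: -461605/12 ≈ -38467.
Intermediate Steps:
z = -60 (z = 720 - 780 = -60)
((r - 18*(-5)) + 1/z)*(-475) = ((-9 - 18*(-5)) + 1/(-60))*(-475) = ((-9 + 90) - 1/60)*(-475) = (81 - 1/60)*(-475) = (4859/60)*(-475) = -461605/12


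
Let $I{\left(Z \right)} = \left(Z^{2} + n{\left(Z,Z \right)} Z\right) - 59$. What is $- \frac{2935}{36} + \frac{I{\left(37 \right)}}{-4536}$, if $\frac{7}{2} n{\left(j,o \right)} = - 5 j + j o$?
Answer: $- \frac{37298}{441} \approx -84.576$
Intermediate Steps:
$n{\left(j,o \right)} = - \frac{10 j}{7} + \frac{2 j o}{7}$ ($n{\left(j,o \right)} = \frac{2 \left(- 5 j + j o\right)}{7} = - \frac{10 j}{7} + \frac{2 j o}{7}$)
$I{\left(Z \right)} = -59 + Z^{2} + \frac{2 Z^{2} \left(-5 + Z\right)}{7}$ ($I{\left(Z \right)} = \left(Z^{2} + \frac{2 Z \left(-5 + Z\right)}{7} Z\right) - 59 = \left(Z^{2} + \frac{2 Z^{2} \left(-5 + Z\right)}{7}\right) - 59 = -59 + Z^{2} + \frac{2 Z^{2} \left(-5 + Z\right)}{7}$)
$- \frac{2935}{36} + \frac{I{\left(37 \right)}}{-4536} = - \frac{2935}{36} + \frac{-59 - \frac{3 \cdot 37^{2}}{7} + \frac{2 \cdot 37^{3}}{7}}{-4536} = \left(-2935\right) \frac{1}{36} + \left(-59 - \frac{4107}{7} + \frac{2}{7} \cdot 50653\right) \left(- \frac{1}{4536}\right) = - \frac{2935}{36} + \left(-59 - \frac{4107}{7} + \frac{101306}{7}\right) \left(- \frac{1}{4536}\right) = - \frac{2935}{36} + \frac{96786}{7} \left(- \frac{1}{4536}\right) = - \frac{2935}{36} - \frac{5377}{1764} = - \frac{37298}{441}$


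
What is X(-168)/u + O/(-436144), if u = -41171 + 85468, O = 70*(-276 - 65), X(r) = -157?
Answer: 494447391/9659935384 ≈ 0.051185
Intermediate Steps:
O = -23870 (O = 70*(-341) = -23870)
u = 44297
X(-168)/u + O/(-436144) = -157/44297 - 23870/(-436144) = -157*1/44297 - 23870*(-1/436144) = -157/44297 + 11935/218072 = 494447391/9659935384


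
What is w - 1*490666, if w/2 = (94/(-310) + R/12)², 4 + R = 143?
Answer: -848313844439/1729800 ≈ -4.9041e+5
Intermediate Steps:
R = 139 (R = -4 + 143 = 139)
w = 440202361/1729800 (w = 2*(94/(-310) + 139/12)² = 2*(94*(-1/310) + 139*(1/12))² = 2*(-47/155 + 139/12)² = 2*(20981/1860)² = 2*(440202361/3459600) = 440202361/1729800 ≈ 254.48)
w - 1*490666 = 440202361/1729800 - 1*490666 = 440202361/1729800 - 490666 = -848313844439/1729800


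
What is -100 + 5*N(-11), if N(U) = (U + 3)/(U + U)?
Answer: -1080/11 ≈ -98.182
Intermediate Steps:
N(U) = (3 + U)/(2*U) (N(U) = (3 + U)/((2*U)) = (3 + U)*(1/(2*U)) = (3 + U)/(2*U))
-100 + 5*N(-11) = -100 + 5*((½)*(3 - 11)/(-11)) = -100 + 5*((½)*(-1/11)*(-8)) = -100 + 5*(4/11) = -100 + 20/11 = -1080/11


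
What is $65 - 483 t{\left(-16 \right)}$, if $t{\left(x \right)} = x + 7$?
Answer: $4412$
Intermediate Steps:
$t{\left(x \right)} = 7 + x$
$65 - 483 t{\left(-16 \right)} = 65 - 483 \left(7 - 16\right) = 65 - -4347 = 65 + 4347 = 4412$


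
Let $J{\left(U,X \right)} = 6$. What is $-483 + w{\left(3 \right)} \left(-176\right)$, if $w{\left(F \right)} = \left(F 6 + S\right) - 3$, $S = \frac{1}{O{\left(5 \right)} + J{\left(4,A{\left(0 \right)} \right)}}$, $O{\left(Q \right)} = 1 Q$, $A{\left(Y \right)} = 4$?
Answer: $-3139$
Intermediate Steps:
$O{\left(Q \right)} = Q$
$S = \frac{1}{11}$ ($S = \frac{1}{5 + 6} = \frac{1}{11} \approx 0.090909$)
$w{\left(F \right)} = - \frac{32}{11} + 6 F$ ($w{\left(F \right)} = \left(F 6 + \frac{1}{11}\right) - 3 = \left(6 F + \frac{1}{11}\right) - 3 = \left(\frac{1}{11} + 6 F\right) - 3 = - \frac{32}{11} + 6 F$)
$-483 + w{\left(3 \right)} \left(-176\right) = -483 + \left(- \frac{32}{11} + 6 \cdot 3\right) \left(-176\right) = -483 + \left(- \frac{32}{11} + 18\right) \left(-176\right) = -483 + \frac{166}{11} \left(-176\right) = -483 - 2656 = -3139$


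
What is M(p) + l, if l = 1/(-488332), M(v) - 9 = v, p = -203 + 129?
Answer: -31741581/488332 ≈ -65.000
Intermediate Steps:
p = -74
M(v) = 9 + v
l = -1/488332 ≈ -2.0478e-6
M(p) + l = (9 - 74) - 1/488332 = -65 - 1/488332 = -31741581/488332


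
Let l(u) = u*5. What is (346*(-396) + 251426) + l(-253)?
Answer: 113145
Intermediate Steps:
l(u) = 5*u
(346*(-396) + 251426) + l(-253) = (346*(-396) + 251426) + 5*(-253) = (-137016 + 251426) - 1265 = 114410 - 1265 = 113145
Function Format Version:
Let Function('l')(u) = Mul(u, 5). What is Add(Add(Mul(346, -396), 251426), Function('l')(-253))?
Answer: 113145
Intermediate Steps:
Function('l')(u) = Mul(5, u)
Add(Add(Mul(346, -396), 251426), Function('l')(-253)) = Add(Add(Mul(346, -396), 251426), Mul(5, -253)) = Add(Add(-137016, 251426), -1265) = Add(114410, -1265) = 113145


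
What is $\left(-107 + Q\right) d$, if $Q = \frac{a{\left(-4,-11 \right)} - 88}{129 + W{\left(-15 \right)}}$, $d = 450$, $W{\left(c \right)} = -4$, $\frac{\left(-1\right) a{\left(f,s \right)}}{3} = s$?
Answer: $-48348$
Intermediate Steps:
$a{\left(f,s \right)} = - 3 s$
$Q = - \frac{11}{25}$ ($Q = \frac{\left(-3\right) \left(-11\right) - 88}{129 - 4} = \frac{33 - 88}{125} = \left(33 - 88\right) \frac{1}{125} = \left(-55\right) \frac{1}{125} = - \frac{11}{25} \approx -0.44$)
$\left(-107 + Q\right) d = \left(-107 - \frac{11}{25}\right) 450 = \left(- \frac{2686}{25}\right) 450 = -48348$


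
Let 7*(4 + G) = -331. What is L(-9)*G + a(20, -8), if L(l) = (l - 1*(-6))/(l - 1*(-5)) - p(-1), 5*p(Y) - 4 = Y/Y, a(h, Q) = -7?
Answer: 163/28 ≈ 5.8214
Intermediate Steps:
p(Y) = 1 (p(Y) = ⅘ + (Y/Y)/5 = ⅘ + (⅕)*1 = ⅘ + ⅕ = 1)
G = -359/7 (G = -4 + (⅐)*(-331) = -4 - 331/7 = -359/7 ≈ -51.286)
L(l) = -1 + (6 + l)/(5 + l) (L(l) = (l - 1*(-6))/(l - 1*(-5)) - 1*1 = (l + 6)/(l + 5) - 1 = (6 + l)/(5 + l) - 1 = -1 + (6 + l)/(5 + l))
L(-9)*G + a(20, -8) = -359/7/(5 - 9) - 7 = -359/7/(-4) - 7 = -¼*(-359/7) - 7 = 359/28 - 7 = 163/28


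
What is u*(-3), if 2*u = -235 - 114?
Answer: 1047/2 ≈ 523.50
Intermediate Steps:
u = -349/2 (u = (-235 - 114)/2 = (½)*(-349) = -349/2 ≈ -174.50)
u*(-3) = -349/2*(-3) = 1047/2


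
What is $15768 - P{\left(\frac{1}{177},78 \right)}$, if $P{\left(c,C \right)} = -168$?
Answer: $15936$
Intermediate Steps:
$15768 - P{\left(\frac{1}{177},78 \right)} = 15768 - -168 = 15768 + 168 = 15936$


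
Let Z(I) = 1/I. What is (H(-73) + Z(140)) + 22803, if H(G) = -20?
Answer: 3189621/140 ≈ 22783.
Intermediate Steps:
(H(-73) + Z(140)) + 22803 = (-20 + 1/140) + 22803 = -2799/140 + 22803 = 3189621/140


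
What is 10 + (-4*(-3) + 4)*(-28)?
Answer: -438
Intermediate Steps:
10 + (-4*(-3) + 4)*(-28) = 10 + (12 + 4)*(-28) = 10 + 16*(-28) = 10 - 448 = -438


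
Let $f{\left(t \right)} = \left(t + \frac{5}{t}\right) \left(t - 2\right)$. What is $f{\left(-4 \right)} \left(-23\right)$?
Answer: $- \frac{1449}{2} \approx -724.5$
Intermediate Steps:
$f{\left(t \right)} = \left(-2 + t\right) \left(t + \frac{5}{t}\right)$ ($f{\left(t \right)} = \left(t + \frac{5}{t}\right) \left(-2 + t\right) = \left(-2 + t\right) \left(t + \frac{5}{t}\right)$)
$f{\left(-4 \right)} \left(-23\right) = \left(5 + \left(-4\right)^{2} - \frac{10}{-4} - -8\right) \left(-23\right) = \left(5 + 16 - - \frac{5}{2} + 8\right) \left(-23\right) = \left(5 + 16 + \frac{5}{2} + 8\right) \left(-23\right) = \frac{63}{2} \left(-23\right) = - \frac{1449}{2}$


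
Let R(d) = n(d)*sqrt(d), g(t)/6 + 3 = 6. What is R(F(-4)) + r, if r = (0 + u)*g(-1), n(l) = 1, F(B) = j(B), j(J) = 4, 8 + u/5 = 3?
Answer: -448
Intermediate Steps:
u = -25 (u = -40 + 5*3 = -40 + 15 = -25)
g(t) = 18 (g(t) = -18 + 6*6 = -18 + 36 = 18)
F(B) = 4
r = -450 (r = (0 - 25)*18 = -25*18 = -450)
R(d) = sqrt(d) (R(d) = 1*sqrt(d) = sqrt(d))
R(F(-4)) + r = sqrt(4) - 450 = 2 - 450 = -448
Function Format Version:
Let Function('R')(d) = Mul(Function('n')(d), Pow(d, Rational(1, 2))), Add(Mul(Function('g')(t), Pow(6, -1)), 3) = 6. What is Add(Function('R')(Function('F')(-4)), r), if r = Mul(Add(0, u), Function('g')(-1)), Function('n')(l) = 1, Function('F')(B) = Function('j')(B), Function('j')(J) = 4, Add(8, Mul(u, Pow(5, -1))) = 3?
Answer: -448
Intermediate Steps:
u = -25 (u = Add(-40, Mul(5, 3)) = Add(-40, 15) = -25)
Function('g')(t) = 18 (Function('g')(t) = Add(-18, Mul(6, 6)) = Add(-18, 36) = 18)
Function('F')(B) = 4
r = -450 (r = Mul(Add(0, -25), 18) = Mul(-25, 18) = -450)
Function('R')(d) = Pow(d, Rational(1, 2)) (Function('R')(d) = Mul(1, Pow(d, Rational(1, 2))) = Pow(d, Rational(1, 2)))
Add(Function('R')(Function('F')(-4)), r) = Add(Pow(4, Rational(1, 2)), -450) = Add(2, -450) = -448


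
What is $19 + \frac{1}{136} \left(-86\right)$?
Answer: $\frac{1249}{68} \approx 18.368$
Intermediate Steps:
$19 + \frac{1}{136} \left(-86\right) = 19 - \frac{43}{68} = \frac{1249}{68}$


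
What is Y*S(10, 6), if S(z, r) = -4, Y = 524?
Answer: -2096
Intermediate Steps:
Y*S(10, 6) = 524*(-4) = -2096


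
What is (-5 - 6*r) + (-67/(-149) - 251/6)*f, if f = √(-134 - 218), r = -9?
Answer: 49 - 73994*I*√22/447 ≈ 49.0 - 776.43*I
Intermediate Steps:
f = 4*I*√22 (f = √(-352) = 4*I*√22 ≈ 18.762*I)
(-5 - 6*r) + (-67/(-149) - 251/6)*f = (-5 - 6*(-9)) + (-67/(-149) - 251/6)*(4*I*√22) = (-5 + 54) + (-67*(-1/149) - 251*⅙)*(4*I*√22) = 49 + (67/149 - 251/6)*(4*I*√22) = 49 - 73994*I*√22/447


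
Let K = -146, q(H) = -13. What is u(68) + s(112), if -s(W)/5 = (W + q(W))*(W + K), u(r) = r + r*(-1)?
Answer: 16830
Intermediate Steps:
u(r) = 0 (u(r) = r - r = 0)
s(W) = -5*(-146 + W)*(-13 + W) (s(W) = -5*(W - 13)*(W - 146) = -5*(-13 + W)*(-146 + W) = -5*(-146 + W)*(-13 + W))
u(68) + s(112) = 0 + (-9490 - 5*112² + 795*112) = 0 + (-9490 - 5*12544 + 89040) = 0 + (-9490 - 62720 + 89040) = 0 + 16830 = 16830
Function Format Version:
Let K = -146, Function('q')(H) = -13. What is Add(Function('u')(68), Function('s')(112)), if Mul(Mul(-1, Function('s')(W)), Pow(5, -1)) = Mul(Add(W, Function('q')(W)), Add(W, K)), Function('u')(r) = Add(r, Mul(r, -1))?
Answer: 16830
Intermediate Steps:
Function('u')(r) = 0 (Function('u')(r) = Add(r, Mul(-1, r)) = 0)
Function('s')(W) = Mul(-5, Add(-146, W), Add(-13, W)) (Function('s')(W) = Mul(-5, Mul(Add(W, -13), Add(W, -146))) = Mul(-5, Mul(Add(-13, W), Add(-146, W))) = Mul(-5, Mul(Add(-146, W), Add(-13, W))) = Mul(-5, Add(-146, W), Add(-13, W)))
Add(Function('u')(68), Function('s')(112)) = Add(0, Add(-9490, Mul(-5, Pow(112, 2)), Mul(795, 112))) = Add(0, Add(-9490, Mul(-5, 12544), 89040)) = Add(0, Add(-9490, -62720, 89040)) = Add(0, 16830) = 16830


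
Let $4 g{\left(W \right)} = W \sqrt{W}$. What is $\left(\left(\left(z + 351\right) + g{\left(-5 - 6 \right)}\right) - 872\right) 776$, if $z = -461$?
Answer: $-762032 - 2134 i \sqrt{11} \approx -7.6203 \cdot 10^{5} - 7077.7 i$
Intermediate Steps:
$g{\left(W \right)} = \frac{W^{\frac{3}{2}}}{4}$ ($g{\left(W \right)} = \frac{W \sqrt{W}}{4} = \frac{W^{\frac{3}{2}}}{4}$)
$\left(\left(\left(z + 351\right) + g{\left(-5 - 6 \right)}\right) - 872\right) 776 = \left(\left(\left(-461 + 351\right) + \frac{\left(-5 - 6\right)^{\frac{3}{2}}}{4}\right) - 872\right) 776 = \left(\left(-110 + \frac{\left(-11\right)^{\frac{3}{2}}}{4}\right) - 872\right) 776 = \left(\left(-110 + \frac{\left(-11\right) i \sqrt{11}}{4}\right) - 872\right) 776 = \left(\left(-110 - \frac{11 i \sqrt{11}}{4}\right) - 872\right) 776 = \left(-982 - \frac{11 i \sqrt{11}}{4}\right) 776 = -762032 - 2134 i \sqrt{11}$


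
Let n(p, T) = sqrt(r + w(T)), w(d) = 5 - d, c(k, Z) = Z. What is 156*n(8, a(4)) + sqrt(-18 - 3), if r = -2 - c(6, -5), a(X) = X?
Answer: 312 + I*sqrt(21) ≈ 312.0 + 4.5826*I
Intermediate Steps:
r = 3 (r = -2 - 1*(-5) = -2 + 5 = 3)
n(p, T) = sqrt(8 - T) (n(p, T) = sqrt(3 + (5 - T)) = sqrt(8 - T))
156*n(8, a(4)) + sqrt(-18 - 3) = 156*sqrt(8 - 1*4) + sqrt(-18 - 3) = 156*sqrt(8 - 4) + sqrt(-21) = 156*sqrt(4) + I*sqrt(21) = 156*2 + I*sqrt(21) = 312 + I*sqrt(21)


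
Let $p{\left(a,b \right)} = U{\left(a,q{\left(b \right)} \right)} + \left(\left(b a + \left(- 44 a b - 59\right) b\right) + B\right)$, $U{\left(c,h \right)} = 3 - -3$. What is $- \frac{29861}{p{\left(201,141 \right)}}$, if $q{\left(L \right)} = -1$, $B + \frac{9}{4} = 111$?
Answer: $\frac{9188}{54094593} \approx 0.00016985$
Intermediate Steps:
$B = \frac{435}{4}$ ($B = - \frac{9}{4} + 111 = \frac{435}{4} \approx 108.75$)
$U{\left(c,h \right)} = 6$ ($U{\left(c,h \right)} = 3 + 3 = 6$)
$p{\left(a,b \right)} = \frac{459}{4} + a b + b \left(-59 - 44 a b\right)$ ($p{\left(a,b \right)} = 6 + \left(\left(b a + \left(- 44 a b - 59\right) b\right) + \frac{435}{4}\right) = 6 + \left(\left(a b + \left(- 44 a b - 59\right) b\right) + \frac{435}{4}\right) = 6 + \left(\left(a b + \left(-59 - 44 a b\right) b\right) + \frac{435}{4}\right) = 6 + \left(\left(a b + b \left(-59 - 44 a b\right)\right) + \frac{435}{4}\right) = 6 + \left(\frac{435}{4} + a b + b \left(-59 - 44 a b\right)\right) = \frac{459}{4} + a b + b \left(-59 - 44 a b\right)$)
$- \frac{29861}{p{\left(201,141 \right)}} = - \frac{29861}{\frac{459}{4} - 8319 + 201 \cdot 141 - 8844 \cdot 141^{2}} = - \frac{29861}{\frac{459}{4} - 8319 + 28341 - 8844 \cdot 19881} = - \frac{29861}{\frac{459}{4} - 8319 + 28341 - 175827564} = - \frac{29861}{- \frac{703229709}{4}} = \left(-29861\right) \left(- \frac{4}{703229709}\right) = \frac{9188}{54094593}$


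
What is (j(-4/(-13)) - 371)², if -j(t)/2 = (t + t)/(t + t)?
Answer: 139129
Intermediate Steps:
j(t) = -2 (j(t) = -2*(t + t)/(t + t) = -2*2*t/(2*t) = -2*2*t*1/(2*t) = -2*1 = -2)
(j(-4/(-13)) - 371)² = (-2 - 371)² = (-373)² = 139129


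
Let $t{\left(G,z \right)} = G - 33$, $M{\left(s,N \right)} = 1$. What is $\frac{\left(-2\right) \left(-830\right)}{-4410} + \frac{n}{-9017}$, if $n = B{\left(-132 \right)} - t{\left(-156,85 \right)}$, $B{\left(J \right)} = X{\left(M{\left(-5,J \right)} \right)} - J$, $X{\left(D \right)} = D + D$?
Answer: $- \frac{1639265}{3976497} \approx -0.41224$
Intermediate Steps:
$X{\left(D \right)} = 2 D$
$t{\left(G,z \right)} = -33 + G$ ($t{\left(G,z \right)} = G - 33 = -33 + G$)
$B{\left(J \right)} = 2 - J$ ($B{\left(J \right)} = 2 \cdot 1 - J = 2 - J$)
$n = 323$ ($n = \left(2 - -132\right) - \left(-33 - 156\right) = \left(2 + 132\right) - -189 = 134 + 189 = 323$)
$\frac{\left(-2\right) \left(-830\right)}{-4410} + \frac{n}{-9017} = \frac{\left(-2\right) \left(-830\right)}{-4410} + \frac{323}{-9017} = 1660 \left(- \frac{1}{4410}\right) + 323 \left(- \frac{1}{9017}\right) = - \frac{166}{441} - \frac{323}{9017} = - \frac{1639265}{3976497}$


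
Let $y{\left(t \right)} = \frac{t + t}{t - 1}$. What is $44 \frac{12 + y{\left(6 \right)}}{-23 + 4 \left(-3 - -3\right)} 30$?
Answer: $- \frac{19008}{23} \approx -826.43$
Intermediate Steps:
$y{\left(t \right)} = \frac{2 t}{-1 + t}$
$44 \frac{12 + y{\left(6 \right)}}{-23 + 4 \left(-3 - -3\right)} 30 = 44 \frac{12 + 2 \cdot 6 \frac{1}{-1 + 6}}{-23 + 4 \left(-3 - -3\right)} 30 = 44 \frac{12 + 2 \cdot 6 \cdot \frac{1}{5}}{-23 + 4 \left(-3 + 3\right)} 30 = 44 \frac{12 + 2 \cdot 6 \cdot \frac{1}{5}}{-23 + 4 \cdot 0} \cdot 30 = 44 \frac{12 + \frac{12}{5}}{-23 + 0} \cdot 30 = 44 \frac{72}{5 \left(-23\right)} 30 = 44 \cdot \frac{72}{5} \left(- \frac{1}{23}\right) 30 = 44 \left(- \frac{72}{115}\right) 30 = \left(- \frac{3168}{115}\right) 30 = - \frac{19008}{23}$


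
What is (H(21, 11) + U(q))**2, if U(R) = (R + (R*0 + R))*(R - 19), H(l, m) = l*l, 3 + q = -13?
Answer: 2436721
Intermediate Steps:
q = -16 (q = -3 - 13 = -16)
H(l, m) = l**2
U(R) = 2*R*(-19 + R) (U(R) = (R + (0 + R))*(-19 + R) = (R + R)*(-19 + R) = (2*R)*(-19 + R) = 2*R*(-19 + R))
(H(21, 11) + U(q))**2 = (21**2 + 2*(-16)*(-19 - 16))**2 = (441 + 2*(-16)*(-35))**2 = (441 + 1120)**2 = 1561**2 = 2436721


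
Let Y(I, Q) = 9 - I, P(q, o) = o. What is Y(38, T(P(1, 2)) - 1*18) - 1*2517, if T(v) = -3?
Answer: -2546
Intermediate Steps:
Y(38, T(P(1, 2)) - 1*18) - 1*2517 = (9 - 1*38) - 1*2517 = (9 - 38) - 2517 = -29 - 2517 = -2546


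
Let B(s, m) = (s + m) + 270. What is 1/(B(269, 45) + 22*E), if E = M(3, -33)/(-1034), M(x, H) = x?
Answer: 47/27445 ≈ 0.0017125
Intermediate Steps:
B(s, m) = 270 + m + s (B(s, m) = (m + s) + 270 = 270 + m + s)
E = -3/1034 (E = 3/(-1034) = 3*(-1/1034) = -3/1034 ≈ -0.0029014)
1/(B(269, 45) + 22*E) = 1/((270 + 45 + 269) + 22*(-3/1034)) = 1/(584 - 3/47) = 1/(27445/47) = 47/27445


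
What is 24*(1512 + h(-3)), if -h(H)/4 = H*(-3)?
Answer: 35424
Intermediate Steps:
h(H) = 12*H (h(H) = -4*H*(-3) = -(-12)*H = 12*H)
24*(1512 + h(-3)) = 24*(1512 + 12*(-3)) = 24*(1512 - 36) = 24*1476 = 35424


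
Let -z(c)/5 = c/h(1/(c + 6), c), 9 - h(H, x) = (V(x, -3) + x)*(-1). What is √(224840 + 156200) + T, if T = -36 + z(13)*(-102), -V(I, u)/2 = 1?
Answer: 591/2 + 4*√23815 ≈ 912.78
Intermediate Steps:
V(I, u) = -2 (V(I, u) = -2*1 = -2)
h(H, x) = 7 + x (h(H, x) = 9 - (-2 + x)*(-1) = 9 - (2 - x) = 9 + (-2 + x) = 7 + x)
z(c) = -5*c/(7 + c)
T = 591/2 (T = -36 - 5*13/(7 + 13)*(-102) = -36 - 5*13/20*(-102) = -36 - 5*13*1/20*(-102) = -36 - 13/4*(-102) = -36 + 663/2 = 591/2 ≈ 295.50)
√(224840 + 156200) + T = √(224840 + 156200) + 591/2 = √381040 + 591/2 = 4*√23815 + 591/2 = 591/2 + 4*√23815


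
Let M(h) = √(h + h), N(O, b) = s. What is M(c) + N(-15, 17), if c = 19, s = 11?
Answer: 11 + √38 ≈ 17.164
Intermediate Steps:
N(O, b) = 11
M(h) = √2*√h (M(h) = √(2*h) = √2*√h)
M(c) + N(-15, 17) = √2*√19 + 11 = √38 + 11 = 11 + √38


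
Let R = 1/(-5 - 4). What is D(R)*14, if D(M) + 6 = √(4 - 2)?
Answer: -84 + 14*√2 ≈ -64.201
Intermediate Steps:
R = -⅑ (R = 1/(-9) = -⅑ ≈ -0.11111)
D(M) = -6 + √2 (D(M) = -6 + √(4 - 2) = -6 + √2)
D(R)*14 = (-6 + √2)*14 = -84 + 14*√2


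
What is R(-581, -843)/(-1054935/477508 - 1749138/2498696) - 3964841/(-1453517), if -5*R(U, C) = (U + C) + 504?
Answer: -1192738723067642680/19708721051777823 ≈ -60.518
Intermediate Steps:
R(U, C) = -504/5 - C/5 - U/5 (R(U, C) = -((U + C) + 504)/5 = -((C + U) + 504)/5 = -(504 + C + U)/5 = -504/5 - C/5 - U/5)
R(-581, -843)/(-1054935/477508 - 1749138/2498696) - 3964841/(-1453517) = (-504/5 - ⅕*(-843) - ⅕*(-581))/(-1054935/477508 - 1749138/2498696) - 3964841/(-1453517) = (-504/5 + 843/5 + 581/5)/(-1054935*1/477508 - 1749138*1/2498696) - 3964841*(-1/1453517) = 184/(-1054935/477508 - 874569/1249348) + 3964841/1453517 = 184/(-108474664152/37285854049) + 3964841/1453517 = 184*(-37285854049/108474664152) + 3964841/1453517 = -857574643127/13559333019 + 3964841/1453517 = -1192738723067642680/19708721051777823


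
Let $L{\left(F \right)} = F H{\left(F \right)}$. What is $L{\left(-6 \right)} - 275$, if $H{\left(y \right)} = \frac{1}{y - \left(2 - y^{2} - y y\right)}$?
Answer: $- \frac{8803}{32} \approx -275.09$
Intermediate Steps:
$H{\left(y \right)} = \frac{1}{-2 + y + 2 y^{2}}$ ($H{\left(y \right)} = \frac{1}{y + \left(\left(y^{2} + y^{2}\right) - 2\right)} = \frac{1}{y + \left(2 y^{2} - 2\right)} = \frac{1}{y + \left(-2 + 2 y^{2}\right)} = \frac{1}{-2 + y + 2 y^{2}}$)
$L{\left(F \right)} = \frac{F}{-2 + F + 2 F^{2}}$
$L{\left(-6 \right)} - 275 = - \frac{6}{-2 - 6 + 2 \left(-6\right)^{2}} - 275 = - \frac{6}{-2 - 6 + 2 \cdot 36} - 275 = - \frac{6}{-2 - 6 + 72} - 275 = - \frac{6}{64} - 275 = \left(-6\right) \frac{1}{64} - 275 = - \frac{3}{32} - 275 = - \frac{8803}{32}$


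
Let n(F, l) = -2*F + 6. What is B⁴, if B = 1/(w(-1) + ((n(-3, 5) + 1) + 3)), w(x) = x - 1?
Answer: 1/38416 ≈ 2.6031e-5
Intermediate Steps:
w(x) = -1 + x
n(F, l) = 6 - 2*F
B = 1/14 (B = 1/((-1 - 1) + (((6 - 2*(-3)) + 1) + 3)) = 1/(-2 + (((6 + 6) + 1) + 3)) = 1/(-2 + ((12 + 1) + 3)) = 1/(-2 + (13 + 3)) = 1/(-2 + 16) = 1/14 ≈ 0.071429)
B⁴ = (1/14)⁴ = 1/38416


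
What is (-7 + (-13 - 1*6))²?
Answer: 676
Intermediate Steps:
(-7 + (-13 - 1*6))² = (-7 + (-13 - 6))² = (-7 - 19)² = (-26)² = 676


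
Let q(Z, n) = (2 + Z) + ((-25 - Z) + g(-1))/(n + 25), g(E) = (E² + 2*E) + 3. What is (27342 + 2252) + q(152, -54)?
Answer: 862867/29 ≈ 29754.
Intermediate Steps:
g(E) = 3 + E² + 2*E
q(Z, n) = 2 + Z + (-23 - Z)/(25 + n) (q(Z, n) = (2 + Z) + ((-25 - Z) + (3 + (-1)² + 2*(-1)))/(n + 25) = (2 + Z) + ((-25 - Z) + (3 + 1 - 2))/(25 + n) = (2 + Z) + ((-25 - Z) + 2)/(25 + n) = (2 + Z) + (-23 - Z)/(25 + n) = 2 + Z + (-23 - Z)/(25 + n))
(27342 + 2252) + q(152, -54) = (27342 + 2252) + (27 + 2*(-54) + 24*152 + 152*(-54))/(25 - 54) = 29594 + (27 - 108 + 3648 - 8208)/(-29) = 29594 - 1/29*(-4641) = 29594 + 4641/29 = 862867/29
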